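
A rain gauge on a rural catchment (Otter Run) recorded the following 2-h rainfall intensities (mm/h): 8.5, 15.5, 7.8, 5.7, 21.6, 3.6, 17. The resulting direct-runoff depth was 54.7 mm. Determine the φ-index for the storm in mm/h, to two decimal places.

φ ≈ 8.92 mm/h

Only the 3 blocks with intensity above φ contribute runoff: 15.5, 21.6, 17 mm/h.
Σ(I−φ)·Δt = d  ⇒  (15.5+21.6+17 − 3φ)·2 = 54.7
φ = (54.10 − 54.7/2) / 3 = 8.92 mm/h.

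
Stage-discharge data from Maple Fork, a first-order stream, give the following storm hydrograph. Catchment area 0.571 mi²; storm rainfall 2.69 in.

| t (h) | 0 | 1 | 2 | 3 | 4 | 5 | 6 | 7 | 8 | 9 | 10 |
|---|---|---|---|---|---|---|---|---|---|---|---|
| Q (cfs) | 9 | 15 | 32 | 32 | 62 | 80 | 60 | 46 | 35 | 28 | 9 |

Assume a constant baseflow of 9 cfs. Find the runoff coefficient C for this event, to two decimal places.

ΣQ_DR = 309.0 cfs; V = ΣQ_DR·Δt = 1.112 × 10^6 ft³.
Runoff depth d = V / A = 0.8386 in.
C = d / P = 0.8386 / 2.69 = 0.31.

C ≈ 0.31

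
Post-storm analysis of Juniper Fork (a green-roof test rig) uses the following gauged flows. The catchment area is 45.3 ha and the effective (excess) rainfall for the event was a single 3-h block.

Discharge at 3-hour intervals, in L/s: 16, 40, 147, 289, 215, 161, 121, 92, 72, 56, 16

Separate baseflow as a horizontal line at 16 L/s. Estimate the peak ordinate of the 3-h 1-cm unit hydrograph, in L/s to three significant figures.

U_p ≈ 109 L/s

Direct runoff: 0.0, 24.0, 131.0, 273.0, 199.0, 145.0, 105.0, 76.0, 56.0, 40.0, 0.0 L/s; ΣQ_DR = 1049 L/s, peak = 273.0 L/s.
Runoff depth d = ΣQ_DR·Δt / A = 1049 × 10800 / (45.3 ha) = 25.01 mm.
The 1-cm UH is the DRH scaled by (10 mm)/d, so U_p = 273.0 × 10/25.01 = 109 L/s.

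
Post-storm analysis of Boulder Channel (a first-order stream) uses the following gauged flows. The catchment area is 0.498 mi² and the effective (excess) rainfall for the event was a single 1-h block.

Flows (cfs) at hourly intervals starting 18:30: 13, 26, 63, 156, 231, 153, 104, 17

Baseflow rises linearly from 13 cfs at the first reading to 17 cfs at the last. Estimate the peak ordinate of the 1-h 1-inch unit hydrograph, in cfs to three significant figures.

Direct runoff: 0.00, 12.43, 48.86, 141.29, 215.71, 137.14, 87.57, 0.00 cfs; ΣQ_DR = 643.0 cfs, peak = 215.71 cfs.
Runoff depth d = ΣQ_DR·Δt / A = 643.0 × 3600 / (0.498 mi²) = 2.001 in.
The 1-inch UH is the DRH scaled by (1 in)/d, so U_p = 215.71 × 1/2.001 = 108 cfs.

U_p ≈ 108 cfs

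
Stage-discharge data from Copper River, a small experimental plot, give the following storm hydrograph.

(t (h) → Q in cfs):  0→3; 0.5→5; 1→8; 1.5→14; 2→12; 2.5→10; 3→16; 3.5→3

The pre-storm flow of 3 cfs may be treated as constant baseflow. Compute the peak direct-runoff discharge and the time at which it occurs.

Q_p = 13.0 cfs at t = 3 h

Subtracting baseflow gives direct-runoff ordinates: 0.0, 2.0, 5.0, 11.0, 9.0, 7.0, 13.0, 0.0 cfs.
The maximum is 13.0 cfs, occurring at the reading for t = 3 h.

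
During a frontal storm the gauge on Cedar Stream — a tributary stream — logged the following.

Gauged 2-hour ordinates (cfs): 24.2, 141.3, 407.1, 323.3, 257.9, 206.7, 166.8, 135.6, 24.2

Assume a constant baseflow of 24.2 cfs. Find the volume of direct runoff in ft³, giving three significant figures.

V ≈ 1.06 × 10^7 ft³

Direct-runoff ordinates (Q − Q_b): 0.0, 117.1, 382.9, 299.1, 233.7, 182.5, 142.6, 111.4, 0.0 cfs.
ΣQ_DR = 1469 cfs.
With Δt = 2 h = 7200 s, V = ΣQ_DR · Δt = 1469 × 7200 = 1.06 × 10^7 ft³.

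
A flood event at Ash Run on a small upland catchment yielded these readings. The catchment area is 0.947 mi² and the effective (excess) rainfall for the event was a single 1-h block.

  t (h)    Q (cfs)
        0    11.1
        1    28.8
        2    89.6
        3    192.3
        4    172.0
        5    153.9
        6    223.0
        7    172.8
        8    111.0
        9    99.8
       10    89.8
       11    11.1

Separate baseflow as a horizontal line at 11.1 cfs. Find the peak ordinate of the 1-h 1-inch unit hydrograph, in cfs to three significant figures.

Direct runoff: 0.0, 17.7, 78.5, 181.2, 160.9, 142.8, 211.9, 161.7, 99.9, 88.7, 78.7, 0.0 cfs; ΣQ_DR = 1222 cfs, peak = 211.9 cfs.
Runoff depth d = ΣQ_DR·Δt / A = 1222 × 3600 / (0.947 mi²) = 2.000 in.
The 1-inch UH is the DRH scaled by (1 in)/d, so U_p = 211.9 × 1/2.000 = 106 cfs.

U_p ≈ 106 cfs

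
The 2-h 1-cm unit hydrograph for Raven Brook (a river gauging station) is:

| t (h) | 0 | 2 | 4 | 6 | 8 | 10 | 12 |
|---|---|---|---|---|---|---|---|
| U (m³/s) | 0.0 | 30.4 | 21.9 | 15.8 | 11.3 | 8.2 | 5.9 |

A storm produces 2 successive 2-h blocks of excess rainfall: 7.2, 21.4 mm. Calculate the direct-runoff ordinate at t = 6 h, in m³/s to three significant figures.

Q ≈ 58.2 m³/s

By discrete convolution, Q_j = Σ (P_i / 10 mm) · U_{j−i}.
At t = 6 h (j=3): Q = (7.2/10)·15.8 + (21.4/10)·21.9 = 58.2 m³/s.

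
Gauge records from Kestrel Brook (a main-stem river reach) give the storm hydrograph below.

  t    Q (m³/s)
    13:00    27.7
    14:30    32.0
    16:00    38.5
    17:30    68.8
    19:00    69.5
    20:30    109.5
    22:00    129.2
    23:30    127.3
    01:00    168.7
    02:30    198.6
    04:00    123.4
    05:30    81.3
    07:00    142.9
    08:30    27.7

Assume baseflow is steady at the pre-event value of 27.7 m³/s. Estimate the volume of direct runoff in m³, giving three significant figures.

Direct-runoff ordinates (Q − Q_b): 0.0, 4.3, 10.8, 41.1, 41.8, 81.8, 101.5, 99.6, 141.0, 170.9, 95.7, 53.6, 115.2, 0.0 m³/s.
ΣQ_DR = 957.3 m³/s.
With Δt = 1.5 h = 5400 s, V = ΣQ_DR · Δt = 957.3 × 5400 = 5.17 × 10^6 m³.

V ≈ 5.17 × 10^6 m³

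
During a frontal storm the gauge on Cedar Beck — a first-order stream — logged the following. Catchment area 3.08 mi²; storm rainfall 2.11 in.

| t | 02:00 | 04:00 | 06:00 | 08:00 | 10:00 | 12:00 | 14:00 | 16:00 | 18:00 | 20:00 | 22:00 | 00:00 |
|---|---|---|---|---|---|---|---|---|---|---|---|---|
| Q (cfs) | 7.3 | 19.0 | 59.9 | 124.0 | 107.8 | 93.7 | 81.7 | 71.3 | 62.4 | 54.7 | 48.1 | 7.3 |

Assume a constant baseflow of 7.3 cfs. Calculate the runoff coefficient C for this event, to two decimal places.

ΣQ_DR = 649.6 cfs; V = ΣQ_DR·Δt = 4.677 × 10^6 ft³.
Runoff depth d = V / A = 0.6536 in.
C = d / P = 0.6536 / 2.11 = 0.31.

C ≈ 0.31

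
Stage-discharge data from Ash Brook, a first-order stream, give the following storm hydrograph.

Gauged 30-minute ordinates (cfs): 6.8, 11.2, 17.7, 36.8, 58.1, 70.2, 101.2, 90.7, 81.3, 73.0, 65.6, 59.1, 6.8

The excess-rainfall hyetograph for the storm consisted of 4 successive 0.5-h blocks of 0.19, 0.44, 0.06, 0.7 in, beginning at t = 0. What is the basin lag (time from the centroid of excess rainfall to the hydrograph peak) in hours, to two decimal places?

t_L ≈ 1.79 h

Centroid of excess rainfall: t_c = Σ P_i·t̄_i / ΣP_i = 1.2068 h (block centres at 0.25, 0.75, 1.25, 1.75 h).
Hydrograph peak occurs at t = 3 h, so basin lag t_L = 3 − 1.2068 = 1.79 h.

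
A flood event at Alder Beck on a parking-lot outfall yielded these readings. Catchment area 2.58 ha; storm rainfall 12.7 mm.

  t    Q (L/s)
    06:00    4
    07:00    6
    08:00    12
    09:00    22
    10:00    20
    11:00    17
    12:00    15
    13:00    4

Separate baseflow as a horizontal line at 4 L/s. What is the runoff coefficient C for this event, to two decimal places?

ΣQ_DR = 68.00 L/s; V = ΣQ_DR·Δt = 2.448 × 10^5 L.
Runoff depth d = V / A = 9.488 mm.
C = d / P = 9.488 / 12.7 = 0.75.

C ≈ 0.75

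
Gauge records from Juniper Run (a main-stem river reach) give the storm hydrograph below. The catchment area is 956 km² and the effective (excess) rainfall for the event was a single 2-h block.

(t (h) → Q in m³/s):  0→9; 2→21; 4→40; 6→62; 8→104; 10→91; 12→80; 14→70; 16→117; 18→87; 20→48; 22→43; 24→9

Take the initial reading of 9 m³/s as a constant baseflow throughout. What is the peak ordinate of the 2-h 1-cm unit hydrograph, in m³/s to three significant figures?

Direct runoff: 0.0, 12.0, 31.0, 53.0, 95.0, 82.0, 71.0, 61.0, 108.0, 78.0, 39.0, 34.0, 0.0 m³/s; ΣQ_DR = 664.0 m³/s, peak = 108.0 m³/s.
Runoff depth d = ΣQ_DR·Δt / A = 664.0 × 7200 / (956 km²) = 5.001 mm.
The 1-cm UH is the DRH scaled by (10 mm)/d, so U_p = 108.0 × 10/5.001 = 216 m³/s.

U_p ≈ 216 m³/s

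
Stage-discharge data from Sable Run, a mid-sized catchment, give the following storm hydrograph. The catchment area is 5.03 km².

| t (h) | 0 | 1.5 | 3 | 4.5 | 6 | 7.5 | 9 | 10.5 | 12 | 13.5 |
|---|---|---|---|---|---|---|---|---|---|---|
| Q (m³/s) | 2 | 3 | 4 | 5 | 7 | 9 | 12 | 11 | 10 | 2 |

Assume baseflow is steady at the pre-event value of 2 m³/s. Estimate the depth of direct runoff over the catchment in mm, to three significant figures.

d ≈ 48.3 mm

Direct runoff: 0.0, 1.0, 2.0, 3.0, 5.0, 7.0, 10.0, 9.0, 8.0, 0.0 m³/s; ΣQ_DR = 45.00 m³/s.
V = ΣQ_DR · Δt = 45.00 × 5400 s = 2.430 × 10^5 m³.
Over A = 5.03 km², depth = V / A = 48.3 mm.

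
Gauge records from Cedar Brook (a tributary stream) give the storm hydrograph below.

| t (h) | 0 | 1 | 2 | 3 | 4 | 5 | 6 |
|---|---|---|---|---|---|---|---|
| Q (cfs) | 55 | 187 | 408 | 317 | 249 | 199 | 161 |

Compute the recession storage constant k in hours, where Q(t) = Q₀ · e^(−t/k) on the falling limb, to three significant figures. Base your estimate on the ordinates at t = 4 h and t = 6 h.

k ≈ 4.59 h

On the falling limb, Q drops from 249 to 161 cfs between t = 4 h and t = 6 h (Δt = 2 h).
k = −Δt / ln(Q₂/Q₁) = −2 / ln(161/249) = 4.59 h.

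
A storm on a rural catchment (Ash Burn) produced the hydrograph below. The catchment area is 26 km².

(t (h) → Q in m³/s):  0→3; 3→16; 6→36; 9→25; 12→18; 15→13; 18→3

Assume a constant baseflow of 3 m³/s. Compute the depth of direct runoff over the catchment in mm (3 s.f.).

Direct runoff: 0.0, 13.0, 33.0, 22.0, 15.0, 10.0, 0.0 m³/s; ΣQ_DR = 93.00 m³/s.
V = ΣQ_DR · Δt = 93.00 × 10800 s = 1.004 × 10^6 m³.
Over A = 26 km², depth = V / A = 38.6 mm.

d ≈ 38.6 mm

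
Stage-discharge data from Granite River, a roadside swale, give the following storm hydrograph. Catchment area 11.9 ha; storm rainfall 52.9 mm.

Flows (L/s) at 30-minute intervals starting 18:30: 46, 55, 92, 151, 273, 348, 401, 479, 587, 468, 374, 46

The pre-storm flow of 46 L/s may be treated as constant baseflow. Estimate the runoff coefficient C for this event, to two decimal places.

ΣQ_DR = 2768 L/s; V = ΣQ_DR·Δt = 4.982 × 10^6 L.
Runoff depth d = V / A = 41.87 mm.
C = d / P = 41.87 / 52.9 = 0.79.

C ≈ 0.79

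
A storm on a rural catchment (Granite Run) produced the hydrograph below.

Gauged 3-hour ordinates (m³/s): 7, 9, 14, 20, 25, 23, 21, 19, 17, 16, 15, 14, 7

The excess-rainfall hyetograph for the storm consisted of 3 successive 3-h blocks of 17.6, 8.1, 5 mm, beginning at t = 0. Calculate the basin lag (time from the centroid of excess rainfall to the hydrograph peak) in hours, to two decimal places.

t_L ≈ 8.73 h

Centroid of excess rainfall: t_c = Σ P_i·t̄_i / ΣP_i = 3.2687 h (block centres at 1.5, 4.5, 7.5 h).
Hydrograph peak occurs at t = 12 h, so basin lag t_L = 12 − 3.2687 = 8.73 h.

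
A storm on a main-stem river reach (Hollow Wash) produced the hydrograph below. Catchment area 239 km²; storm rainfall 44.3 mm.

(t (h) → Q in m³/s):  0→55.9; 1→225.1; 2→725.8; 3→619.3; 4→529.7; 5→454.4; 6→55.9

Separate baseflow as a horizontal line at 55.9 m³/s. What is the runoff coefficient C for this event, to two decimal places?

C ≈ 0.77

ΣQ_DR = 2275 m³/s; V = ΣQ_DR·Δt = 8.189 × 10^6 m³.
Runoff depth d = V / A = 34.26 mm.
C = d / P = 34.26 / 44.3 = 0.77.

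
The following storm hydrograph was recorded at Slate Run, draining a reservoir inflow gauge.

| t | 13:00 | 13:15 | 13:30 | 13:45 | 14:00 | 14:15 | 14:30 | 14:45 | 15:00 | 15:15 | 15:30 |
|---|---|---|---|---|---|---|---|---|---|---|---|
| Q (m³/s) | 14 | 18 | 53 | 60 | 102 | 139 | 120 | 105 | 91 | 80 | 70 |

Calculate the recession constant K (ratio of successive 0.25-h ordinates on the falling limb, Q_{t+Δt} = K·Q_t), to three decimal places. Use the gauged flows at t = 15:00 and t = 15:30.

K ≈ 0.877

Using the recession-limb readings at t = 15:00 and t = 15:30: Q falls from 91 to 70 m³/s over 2 intervals.
K = (Q₂/Q₁)^(1/2) = (70/91)^(1/2) = 0.877.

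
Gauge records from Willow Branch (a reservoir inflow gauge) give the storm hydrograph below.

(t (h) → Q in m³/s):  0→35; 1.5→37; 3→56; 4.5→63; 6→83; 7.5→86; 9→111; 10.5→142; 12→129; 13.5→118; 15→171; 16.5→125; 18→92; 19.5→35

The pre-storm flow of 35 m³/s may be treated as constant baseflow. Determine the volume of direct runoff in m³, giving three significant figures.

V ≈ 4.28 × 10^6 m³

Direct-runoff ordinates (Q − Q_b): 0.0, 2.0, 21.0, 28.0, 48.0, 51.0, 76.0, 107.0, 94.0, 83.0, 136.0, 90.0, 57.0, 0.0 m³/s.
ΣQ_DR = 793.0 m³/s.
With Δt = 1.5 h = 5400 s, V = ΣQ_DR · Δt = 793.0 × 5400 = 4.28 × 10^6 m³.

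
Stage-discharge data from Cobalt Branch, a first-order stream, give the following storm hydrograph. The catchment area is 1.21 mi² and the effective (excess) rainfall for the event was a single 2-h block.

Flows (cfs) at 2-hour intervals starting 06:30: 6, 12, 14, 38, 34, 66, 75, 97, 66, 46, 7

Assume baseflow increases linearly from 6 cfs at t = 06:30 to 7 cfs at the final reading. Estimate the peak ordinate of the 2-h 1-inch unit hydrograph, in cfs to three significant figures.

Direct runoff: 0.00, 5.90, 7.80, 31.70, 27.60, 59.50, 68.40, 90.30, 59.20, 39.10, 0.00 cfs; ΣQ_DR = 389.5 cfs, peak = 90.30 cfs.
Runoff depth d = ΣQ_DR·Δt / A = 389.5 × 7200 / (1.21 mi²) = 0.9976 in.
The 1-inch UH is the DRH scaled by (1 in)/d, so U_p = 90.30 × 1/0.9976 = 90.5 cfs.

U_p ≈ 90.5 cfs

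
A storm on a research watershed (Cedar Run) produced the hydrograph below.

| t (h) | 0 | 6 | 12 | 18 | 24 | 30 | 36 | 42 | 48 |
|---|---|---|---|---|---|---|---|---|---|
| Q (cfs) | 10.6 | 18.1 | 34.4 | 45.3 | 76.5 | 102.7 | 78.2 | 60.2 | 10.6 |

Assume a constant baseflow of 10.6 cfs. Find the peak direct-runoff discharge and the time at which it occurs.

Q_p = 92.1 cfs at t = 30 h

Subtracting baseflow gives direct-runoff ordinates: 0.0, 7.5, 23.8, 34.7, 65.9, 92.1, 67.6, 49.6, 0.0 cfs.
The maximum is 92.1 cfs, occurring at the reading for t = 30 h.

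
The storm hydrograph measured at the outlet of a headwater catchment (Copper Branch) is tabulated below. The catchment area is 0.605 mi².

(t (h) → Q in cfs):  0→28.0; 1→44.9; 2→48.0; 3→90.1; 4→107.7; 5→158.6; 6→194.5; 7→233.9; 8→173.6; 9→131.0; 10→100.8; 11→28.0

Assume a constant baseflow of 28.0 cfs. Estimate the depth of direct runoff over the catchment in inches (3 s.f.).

d ≈ 2.57 in

Direct runoff: 0.0, 16.9, 20.0, 62.1, 79.7, 130.6, 166.5, 205.9, 145.6, 103.0, 72.8, 0.0 cfs; ΣQ_DR = 1003 cfs.
V = ΣQ_DR · Δt = 1003 × 3600 s = 3.611 × 10^6 ft³.
Over A = 0.605 mi², depth = V / A = 2.57 in.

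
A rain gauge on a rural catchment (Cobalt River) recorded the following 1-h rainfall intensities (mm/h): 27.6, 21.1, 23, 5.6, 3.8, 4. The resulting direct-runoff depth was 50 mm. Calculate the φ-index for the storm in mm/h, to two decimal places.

φ ≈ 7.23 mm/h

Only the 3 blocks with intensity above φ contribute runoff: 27.6, 21.1, 23 mm/h.
Σ(I−φ)·Δt = d  ⇒  (27.6+21.1+23 − 3φ)·1 = 50
φ = (71.70 − 50/1) / 3 = 7.23 mm/h.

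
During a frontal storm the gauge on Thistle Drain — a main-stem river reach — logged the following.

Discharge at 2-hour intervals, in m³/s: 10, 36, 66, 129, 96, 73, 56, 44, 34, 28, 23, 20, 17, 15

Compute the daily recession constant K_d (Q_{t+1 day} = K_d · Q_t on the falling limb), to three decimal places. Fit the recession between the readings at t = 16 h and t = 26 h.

K_d ≈ 0.140

Between t = 16 h and t = 26 h the flow falls from 34 to 15 m³/s over 5×2 h = 10 h.
Per-interval ratio K = (15/34)^(1/5) = 0.8490; K_d = K^(24/2) = 0.140.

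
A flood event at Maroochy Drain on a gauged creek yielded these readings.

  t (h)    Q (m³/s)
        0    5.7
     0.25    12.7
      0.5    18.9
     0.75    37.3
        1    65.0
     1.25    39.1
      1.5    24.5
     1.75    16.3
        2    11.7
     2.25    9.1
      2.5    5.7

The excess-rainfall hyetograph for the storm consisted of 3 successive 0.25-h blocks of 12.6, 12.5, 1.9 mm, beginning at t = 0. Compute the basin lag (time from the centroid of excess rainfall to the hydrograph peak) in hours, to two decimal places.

Centroid of excess rainfall: t_c = Σ P_i·t̄_i / ΣP_i = 0.2759 h (block centres at 0.125, 0.375, 0.625 h).
Hydrograph peak occurs at t = 1 h, so basin lag t_L = 1 − 0.2759 = 0.72 h.

t_L ≈ 0.72 h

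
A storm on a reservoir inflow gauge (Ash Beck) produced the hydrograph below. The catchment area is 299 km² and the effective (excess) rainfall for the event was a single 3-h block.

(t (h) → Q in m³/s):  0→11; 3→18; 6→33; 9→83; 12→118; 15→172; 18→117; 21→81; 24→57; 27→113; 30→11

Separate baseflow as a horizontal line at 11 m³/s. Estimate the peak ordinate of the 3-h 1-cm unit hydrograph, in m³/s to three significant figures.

Direct runoff: 0.0, 7.0, 22.0, 72.0, 107.0, 161.0, 106.0, 70.0, 46.0, 102.0, 0.0 m³/s; ΣQ_DR = 693.0 m³/s, peak = 161.0 m³/s.
Runoff depth d = ΣQ_DR·Δt / A = 693.0 × 10800 / (299 km²) = 25.03 mm.
The 1-cm UH is the DRH scaled by (10 mm)/d, so U_p = 161.0 × 10/25.03 = 64.3 m³/s.

U_p ≈ 64.3 m³/s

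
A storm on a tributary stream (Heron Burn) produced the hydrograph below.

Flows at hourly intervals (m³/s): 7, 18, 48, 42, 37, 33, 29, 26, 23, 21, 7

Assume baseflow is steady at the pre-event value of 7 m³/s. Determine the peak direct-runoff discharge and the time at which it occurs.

Q_p = 41.0 m³/s at t = 2 h

Subtracting baseflow gives direct-runoff ordinates: 0.0, 11.0, 41.0, 35.0, 30.0, 26.0, 22.0, 19.0, 16.0, 14.0, 0.0 m³/s.
The maximum is 41.0 m³/s, occurring at the reading for t = 2 h.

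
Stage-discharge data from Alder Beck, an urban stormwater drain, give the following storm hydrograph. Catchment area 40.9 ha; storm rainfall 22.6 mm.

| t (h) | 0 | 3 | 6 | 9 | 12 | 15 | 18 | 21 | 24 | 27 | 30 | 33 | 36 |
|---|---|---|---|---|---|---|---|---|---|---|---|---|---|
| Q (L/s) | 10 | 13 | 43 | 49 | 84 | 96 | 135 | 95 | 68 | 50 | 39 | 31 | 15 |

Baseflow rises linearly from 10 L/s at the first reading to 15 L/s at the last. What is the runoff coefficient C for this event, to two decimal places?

ΣQ_DR = 565.5 L/s; V = ΣQ_DR·Δt = 6.107 × 10^6 L.
Runoff depth d = V / A = 14.93 mm.
C = d / P = 14.93 / 22.6 = 0.66.

C ≈ 0.66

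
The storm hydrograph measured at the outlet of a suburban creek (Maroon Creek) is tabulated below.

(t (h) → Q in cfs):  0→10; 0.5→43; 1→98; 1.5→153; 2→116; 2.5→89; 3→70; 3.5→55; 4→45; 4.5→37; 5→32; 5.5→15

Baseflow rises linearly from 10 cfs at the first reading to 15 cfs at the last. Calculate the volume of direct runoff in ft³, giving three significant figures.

V ≈ 1.10 × 10^6 ft³

Direct-runoff ordinates (Q − Q_b): 0.00, 32.55, 87.09, 141.64, 104.18, 76.73, 57.27, 41.82, 31.36, 22.91, 17.45, 0.00 cfs.
ΣQ_DR = 613.0 cfs.
With Δt = 0.5 h = 1800 s, V = ΣQ_DR · Δt = 613.0 × 1800 = 1.10 × 10^6 ft³.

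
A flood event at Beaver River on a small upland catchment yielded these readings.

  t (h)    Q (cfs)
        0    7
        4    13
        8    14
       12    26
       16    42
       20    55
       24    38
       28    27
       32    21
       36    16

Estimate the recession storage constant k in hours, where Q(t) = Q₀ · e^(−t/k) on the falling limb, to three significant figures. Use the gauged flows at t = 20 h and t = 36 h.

On the falling limb, Q drops from 55 to 16 cfs between t = 20 h and t = 36 h (Δt = 16 h).
k = −Δt / ln(Q₂/Q₁) = −16 / ln(16/55) = 13.0 h.

k ≈ 13.0 h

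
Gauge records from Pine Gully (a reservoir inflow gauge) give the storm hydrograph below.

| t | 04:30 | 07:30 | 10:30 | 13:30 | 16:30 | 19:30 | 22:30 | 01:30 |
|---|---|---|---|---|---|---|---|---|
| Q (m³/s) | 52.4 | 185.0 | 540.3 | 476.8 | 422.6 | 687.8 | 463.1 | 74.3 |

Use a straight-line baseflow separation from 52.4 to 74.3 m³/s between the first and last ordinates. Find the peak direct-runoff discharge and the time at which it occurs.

Q_p = 619.76 m³/s at t = 19:30

Subtracting baseflow gives direct-runoff ordinates: 0.00, 129.47, 481.64, 415.01, 357.69, 619.76, 391.93, 0.00 m³/s.
The maximum is 619.76 m³/s, occurring at the reading for t = 19:30.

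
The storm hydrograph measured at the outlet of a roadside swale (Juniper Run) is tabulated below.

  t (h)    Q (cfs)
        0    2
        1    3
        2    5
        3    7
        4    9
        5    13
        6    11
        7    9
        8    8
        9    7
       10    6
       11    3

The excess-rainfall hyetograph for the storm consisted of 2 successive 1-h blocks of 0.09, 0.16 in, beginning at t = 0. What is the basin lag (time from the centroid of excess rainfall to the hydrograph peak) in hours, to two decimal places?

t_L ≈ 3.86 h

Centroid of excess rainfall: t_c = Σ P_i·t̄_i / ΣP_i = 1.1400 h (block centres at 0.5, 1.5 h).
Hydrograph peak occurs at t = 5 h, so basin lag t_L = 5 − 1.1400 = 3.86 h.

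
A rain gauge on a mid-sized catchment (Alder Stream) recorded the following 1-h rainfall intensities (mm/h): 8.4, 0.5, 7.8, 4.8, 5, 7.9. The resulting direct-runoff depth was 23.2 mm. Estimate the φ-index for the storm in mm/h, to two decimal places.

φ ≈ 2.14 mm/h

Only the 5 blocks with intensity above φ contribute runoff: 8.4, 7.8, 4.8, 5, 7.9 mm/h.
Σ(I−φ)·Δt = d  ⇒  (8.4+7.8+4.8+5+7.9 − 5φ)·1 = 23.2
φ = (33.90 − 23.2/1) / 5 = 2.14 mm/h.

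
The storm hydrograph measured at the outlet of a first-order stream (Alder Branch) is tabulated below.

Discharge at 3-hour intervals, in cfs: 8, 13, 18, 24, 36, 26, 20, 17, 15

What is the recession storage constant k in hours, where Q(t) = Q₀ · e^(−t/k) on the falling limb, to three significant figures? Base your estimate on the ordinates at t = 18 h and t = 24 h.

k ≈ 20.9 h

On the falling limb, Q drops from 20 to 15 cfs between t = 18 h and t = 24 h (Δt = 6 h).
k = −Δt / ln(Q₂/Q₁) = −6 / ln(15/20) = 20.9 h.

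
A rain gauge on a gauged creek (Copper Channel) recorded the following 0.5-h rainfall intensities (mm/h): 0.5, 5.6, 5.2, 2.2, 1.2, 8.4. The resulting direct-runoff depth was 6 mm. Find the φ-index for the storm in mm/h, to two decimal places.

Only the 3 blocks with intensity above φ contribute runoff: 5.6, 5.2, 8.4 mm/h.
Σ(I−φ)·Δt = d  ⇒  (5.6+5.2+8.4 − 3φ)·0.5 = 6
φ = (19.20 − 6/0.5) / 3 = 2.40 mm/h.

φ ≈ 2.40 mm/h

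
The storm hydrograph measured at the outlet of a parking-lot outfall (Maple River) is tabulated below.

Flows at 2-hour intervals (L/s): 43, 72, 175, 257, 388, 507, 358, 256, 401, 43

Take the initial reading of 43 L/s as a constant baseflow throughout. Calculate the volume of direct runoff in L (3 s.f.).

V ≈ 1.49 × 10^7 L

Direct-runoff ordinates (Q − Q_b): 0.0, 29.0, 132.0, 214.0, 345.0, 464.0, 315.0, 213.0, 358.0, 0.0 L/s.
ΣQ_DR = 2070 L/s.
With Δt = 2 h = 7200 s, V = ΣQ_DR · Δt = 2070 × 7200 = 1.49 × 10^7 L.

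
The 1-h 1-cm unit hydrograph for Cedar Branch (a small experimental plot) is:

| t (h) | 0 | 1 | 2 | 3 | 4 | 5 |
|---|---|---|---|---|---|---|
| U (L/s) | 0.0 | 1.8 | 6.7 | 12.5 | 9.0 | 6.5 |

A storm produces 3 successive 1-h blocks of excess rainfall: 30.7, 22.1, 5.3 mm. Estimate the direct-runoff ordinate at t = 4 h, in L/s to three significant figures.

By discrete convolution, Q_j = Σ (P_i / 10 mm) · U_{j−i}.
At t = 4 h (j=4): Q = (30.7/10)·9.0 + (22.1/10)·12.5 + (5.3/10)·6.7 = 58.8 L/s.

Q ≈ 58.8 L/s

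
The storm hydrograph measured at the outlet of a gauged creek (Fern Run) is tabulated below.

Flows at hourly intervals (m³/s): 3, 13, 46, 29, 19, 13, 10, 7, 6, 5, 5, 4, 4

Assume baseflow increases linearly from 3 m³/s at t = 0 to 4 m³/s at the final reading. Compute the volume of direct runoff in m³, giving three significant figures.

Direct-runoff ordinates (Q − Q_b): 0.00, 9.92, 42.83, 25.75, 15.67, 9.58, 6.50, 3.42, 2.33, 1.25, 1.17, 0.08, 0.00 m³/s.
ΣQ_DR = 118.5 m³/s.
With Δt = 1 h = 3600 s, V = ΣQ_DR · Δt = 118.5 × 3600 = 4.27 × 10^5 m³.

V ≈ 4.27 × 10^5 m³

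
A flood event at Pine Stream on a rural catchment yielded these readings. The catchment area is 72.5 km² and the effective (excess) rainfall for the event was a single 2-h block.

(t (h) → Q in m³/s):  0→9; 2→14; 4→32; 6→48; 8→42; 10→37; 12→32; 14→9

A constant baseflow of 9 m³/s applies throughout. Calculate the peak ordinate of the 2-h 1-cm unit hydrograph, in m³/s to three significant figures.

U_p ≈ 26.0 m³/s

Direct runoff: 0.0, 5.0, 23.0, 39.0, 33.0, 28.0, 23.0, 0.0 m³/s; ΣQ_DR = 151.0 m³/s, peak = 39.0 m³/s.
Runoff depth d = ΣQ_DR·Δt / A = 151.0 × 7200 / (72.5 km²) = 15.00 mm.
The 1-cm UH is the DRH scaled by (10 mm)/d, so U_p = 39.0 × 10/15.00 = 26.0 m³/s.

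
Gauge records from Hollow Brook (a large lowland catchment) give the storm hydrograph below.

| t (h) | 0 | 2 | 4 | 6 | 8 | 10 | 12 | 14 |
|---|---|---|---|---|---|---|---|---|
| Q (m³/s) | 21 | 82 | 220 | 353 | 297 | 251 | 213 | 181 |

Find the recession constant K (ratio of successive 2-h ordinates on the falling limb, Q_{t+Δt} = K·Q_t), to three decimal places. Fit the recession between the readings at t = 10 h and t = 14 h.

Using the recession-limb readings at t = 10 h and t = 14 h: Q falls from 251 to 181 m³/s over 2 intervals.
K = (Q₂/Q₁)^(1/2) = (181/251)^(1/2) = 0.849.

K ≈ 0.849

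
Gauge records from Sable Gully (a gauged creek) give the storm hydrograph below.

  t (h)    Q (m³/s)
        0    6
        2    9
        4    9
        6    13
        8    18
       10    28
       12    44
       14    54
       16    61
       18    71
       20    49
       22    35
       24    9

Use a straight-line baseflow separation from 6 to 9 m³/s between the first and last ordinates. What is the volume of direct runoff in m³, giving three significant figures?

Direct-runoff ordinates (Q − Q_b): 0.00, 2.75, 2.50, 6.25, 11.00, 20.75, 36.50, 46.25, 53.00, 62.75, 40.50, 26.25, 0.00 m³/s.
ΣQ_DR = 308.5 m³/s.
With Δt = 2 h = 7200 s, V = ΣQ_DR · Δt = 308.5 × 7200 = 2.22 × 10^6 m³.

V ≈ 2.22 × 10^6 m³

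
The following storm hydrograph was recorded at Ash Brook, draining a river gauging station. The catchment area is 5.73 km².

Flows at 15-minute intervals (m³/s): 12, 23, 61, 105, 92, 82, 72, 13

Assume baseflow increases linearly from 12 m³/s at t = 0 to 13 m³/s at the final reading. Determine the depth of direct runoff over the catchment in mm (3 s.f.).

d ≈ 56.5 mm

Direct runoff: 0.00, 10.86, 48.71, 92.57, 79.43, 69.29, 59.14, 0.00 m³/s; ΣQ_DR = 360.0 m³/s.
V = ΣQ_DR · Δt = 360.0 × 900 s = 3.240 × 10^5 m³.
Over A = 5.73 km², depth = V / A = 56.5 mm.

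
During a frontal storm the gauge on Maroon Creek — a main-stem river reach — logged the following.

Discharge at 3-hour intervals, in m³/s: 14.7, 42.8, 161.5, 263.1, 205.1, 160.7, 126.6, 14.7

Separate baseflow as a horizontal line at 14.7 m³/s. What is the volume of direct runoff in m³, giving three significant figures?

V ≈ 9.41 × 10^6 m³

Direct-runoff ordinates (Q − Q_b): 0.0, 28.1, 146.8, 248.4, 190.4, 146.0, 111.9, 0.0 m³/s.
ΣQ_DR = 871.6 m³/s.
With Δt = 3 h = 10800 s, V = ΣQ_DR · Δt = 871.6 × 10800 = 9.41 × 10^6 m³.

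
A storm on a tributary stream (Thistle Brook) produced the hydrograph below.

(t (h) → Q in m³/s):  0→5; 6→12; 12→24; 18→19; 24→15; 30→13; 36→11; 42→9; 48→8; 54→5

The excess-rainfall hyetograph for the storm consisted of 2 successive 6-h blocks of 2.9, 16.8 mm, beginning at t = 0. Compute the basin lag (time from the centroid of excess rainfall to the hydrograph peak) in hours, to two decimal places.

t_L ≈ 3.88 h

Centroid of excess rainfall: t_c = Σ P_i·t̄_i / ΣP_i = 8.1168 h (block centres at 3, 9 h).
Hydrograph peak occurs at t = 12 h, so basin lag t_L = 12 − 8.1168 = 3.88 h.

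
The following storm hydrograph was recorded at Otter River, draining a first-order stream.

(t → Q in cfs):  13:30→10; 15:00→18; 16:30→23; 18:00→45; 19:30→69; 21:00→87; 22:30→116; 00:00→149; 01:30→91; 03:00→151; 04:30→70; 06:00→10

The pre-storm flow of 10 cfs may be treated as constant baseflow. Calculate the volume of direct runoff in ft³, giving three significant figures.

V ≈ 3.88 × 10^6 ft³

Direct-runoff ordinates (Q − Q_b): 0.0, 8.0, 13.0, 35.0, 59.0, 77.0, 106.0, 139.0, 81.0, 141.0, 60.0, 0.0 cfs.
ΣQ_DR = 719.0 cfs.
With Δt = 1.5 h = 5400 s, V = ΣQ_DR · Δt = 719.0 × 5400 = 3.88 × 10^6 ft³.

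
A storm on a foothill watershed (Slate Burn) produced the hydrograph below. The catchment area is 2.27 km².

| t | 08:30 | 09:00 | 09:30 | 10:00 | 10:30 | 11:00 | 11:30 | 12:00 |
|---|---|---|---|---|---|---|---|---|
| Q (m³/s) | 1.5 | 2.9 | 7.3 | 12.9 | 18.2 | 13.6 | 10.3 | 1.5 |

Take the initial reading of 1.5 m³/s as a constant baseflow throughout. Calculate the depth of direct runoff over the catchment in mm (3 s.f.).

d ≈ 44.6 mm

Direct runoff: 0.0, 1.4, 5.8, 11.4, 16.7, 12.1, 8.8, 0.0 m³/s; ΣQ_DR = 56.20 m³/s.
V = ΣQ_DR · Δt = 56.20 × 1800 s = 1.012 × 10^5 m³.
Over A = 2.27 km², depth = V / A = 44.6 mm.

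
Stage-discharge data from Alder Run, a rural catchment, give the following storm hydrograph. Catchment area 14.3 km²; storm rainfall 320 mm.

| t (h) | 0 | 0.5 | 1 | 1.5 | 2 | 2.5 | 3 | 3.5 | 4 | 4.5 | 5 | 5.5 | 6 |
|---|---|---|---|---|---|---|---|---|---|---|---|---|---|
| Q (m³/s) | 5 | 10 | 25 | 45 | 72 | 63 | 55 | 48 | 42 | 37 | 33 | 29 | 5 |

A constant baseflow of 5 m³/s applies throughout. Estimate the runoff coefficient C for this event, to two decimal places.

ΣQ_DR = 404.0 m³/s; V = ΣQ_DR·Δt = 7.272 × 10^5 m³.
Runoff depth d = V / A = 50.85 mm.
C = d / P = 50.85 / 320 = 0.16.

C ≈ 0.16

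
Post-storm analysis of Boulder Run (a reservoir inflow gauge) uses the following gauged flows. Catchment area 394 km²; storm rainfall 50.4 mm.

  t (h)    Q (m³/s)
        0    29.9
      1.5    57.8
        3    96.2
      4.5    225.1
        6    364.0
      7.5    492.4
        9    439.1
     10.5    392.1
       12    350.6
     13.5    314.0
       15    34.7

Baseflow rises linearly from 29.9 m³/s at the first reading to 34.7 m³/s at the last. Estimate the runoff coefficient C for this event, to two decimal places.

C ≈ 0.66

ΣQ_DR = 2441 m³/s; V = ΣQ_DR·Δt = 1.318 × 10^7 m³.
Runoff depth d = V / A = 33.45 mm.
C = d / P = 33.45 / 50.4 = 0.66.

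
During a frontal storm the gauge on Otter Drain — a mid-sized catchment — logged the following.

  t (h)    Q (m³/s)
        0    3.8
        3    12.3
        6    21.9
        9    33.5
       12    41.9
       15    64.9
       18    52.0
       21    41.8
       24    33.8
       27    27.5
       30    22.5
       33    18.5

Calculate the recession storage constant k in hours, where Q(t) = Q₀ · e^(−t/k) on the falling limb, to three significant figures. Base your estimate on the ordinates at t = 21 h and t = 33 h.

k ≈ 14.7 h

On the falling limb, Q drops from 41.8 to 18.5 m³/s between t = 21 h and t = 33 h (Δt = 12 h).
k = −Δt / ln(Q₂/Q₁) = −12 / ln(18.5/41.8) = 14.7 h.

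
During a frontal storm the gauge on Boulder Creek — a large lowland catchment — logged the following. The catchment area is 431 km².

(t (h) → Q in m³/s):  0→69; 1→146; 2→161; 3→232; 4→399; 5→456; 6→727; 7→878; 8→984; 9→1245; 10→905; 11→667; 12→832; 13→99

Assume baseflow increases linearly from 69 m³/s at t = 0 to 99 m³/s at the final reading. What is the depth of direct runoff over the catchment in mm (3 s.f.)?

Direct runoff: 0.00, 74.69, 87.38, 156.08, 320.77, 375.46, 644.15, 792.85, 896.54, 1155.23, 812.92, 572.62, 735.31, 0.00 m³/s; ΣQ_DR = 6624 m³/s.
V = ΣQ_DR · Δt = 6624 × 3600 s = 2.385 × 10^7 m³.
Over A = 431 km², depth = V / A = 55.3 mm.

d ≈ 55.3 mm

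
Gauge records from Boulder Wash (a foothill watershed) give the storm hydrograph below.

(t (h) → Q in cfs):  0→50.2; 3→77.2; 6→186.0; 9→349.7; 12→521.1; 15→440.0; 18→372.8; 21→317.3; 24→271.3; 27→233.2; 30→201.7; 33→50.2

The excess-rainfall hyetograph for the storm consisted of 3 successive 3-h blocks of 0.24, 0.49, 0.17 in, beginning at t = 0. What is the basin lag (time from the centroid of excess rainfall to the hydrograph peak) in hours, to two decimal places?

Centroid of excess rainfall: t_c = Σ P_i·t̄_i / ΣP_i = 4.2667 h (block centres at 1.5, 4.5, 7.5 h).
Hydrograph peak occurs at t = 12 h, so basin lag t_L = 12 − 4.2667 = 7.73 h.

t_L ≈ 7.73 h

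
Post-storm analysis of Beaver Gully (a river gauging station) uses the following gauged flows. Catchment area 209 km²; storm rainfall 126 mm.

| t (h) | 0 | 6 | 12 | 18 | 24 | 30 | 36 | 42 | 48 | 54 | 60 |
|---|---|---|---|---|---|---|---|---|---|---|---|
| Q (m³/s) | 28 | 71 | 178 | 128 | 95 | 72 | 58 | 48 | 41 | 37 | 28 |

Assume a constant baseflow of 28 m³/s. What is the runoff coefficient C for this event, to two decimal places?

C ≈ 0.39

ΣQ_DR = 476.0 m³/s; V = ΣQ_DR·Δt = 1.028 × 10^7 m³.
Runoff depth d = V / A = 49.19 mm.
C = d / P = 49.19 / 126 = 0.39.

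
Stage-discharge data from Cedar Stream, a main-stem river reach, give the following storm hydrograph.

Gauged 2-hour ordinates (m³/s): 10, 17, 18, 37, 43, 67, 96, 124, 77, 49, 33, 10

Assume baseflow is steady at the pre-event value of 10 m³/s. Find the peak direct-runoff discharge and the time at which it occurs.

Q_p = 114.0 m³/s at t = 14 h

Subtracting baseflow gives direct-runoff ordinates: 0.0, 7.0, 8.0, 27.0, 33.0, 57.0, 86.0, 114.0, 67.0, 39.0, 23.0, 0.0 m³/s.
The maximum is 114.0 m³/s, occurring at the reading for t = 14 h.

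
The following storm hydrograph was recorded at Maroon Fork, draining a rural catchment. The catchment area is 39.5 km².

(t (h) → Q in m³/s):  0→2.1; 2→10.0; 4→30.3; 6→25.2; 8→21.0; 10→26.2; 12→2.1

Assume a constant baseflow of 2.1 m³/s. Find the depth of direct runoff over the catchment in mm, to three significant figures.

d ≈ 18.6 mm

Direct runoff: 0.0, 7.9, 28.2, 23.1, 18.9, 24.1, 0.0 m³/s; ΣQ_DR = 102.2 m³/s.
V = ΣQ_DR · Δt = 102.2 × 7200 s = 7.358 × 10^5 m³.
Over A = 39.5 km², depth = V / A = 18.6 mm.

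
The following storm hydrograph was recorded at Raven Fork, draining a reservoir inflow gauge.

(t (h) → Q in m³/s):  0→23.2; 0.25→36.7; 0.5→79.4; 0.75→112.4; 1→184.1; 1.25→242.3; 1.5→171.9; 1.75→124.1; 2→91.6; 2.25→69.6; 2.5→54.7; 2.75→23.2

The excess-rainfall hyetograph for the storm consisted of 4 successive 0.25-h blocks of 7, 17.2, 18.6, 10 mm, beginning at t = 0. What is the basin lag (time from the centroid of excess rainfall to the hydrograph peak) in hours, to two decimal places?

Centroid of excess rainfall: t_c = Σ P_i·t̄_i / ΣP_i = 0.5246 h (block centres at 0.125, 0.375, 0.625, 0.875 h).
Hydrograph peak occurs at t = 1.25 h, so basin lag t_L = 1.25 − 0.5246 = 0.73 h.

t_L ≈ 0.73 h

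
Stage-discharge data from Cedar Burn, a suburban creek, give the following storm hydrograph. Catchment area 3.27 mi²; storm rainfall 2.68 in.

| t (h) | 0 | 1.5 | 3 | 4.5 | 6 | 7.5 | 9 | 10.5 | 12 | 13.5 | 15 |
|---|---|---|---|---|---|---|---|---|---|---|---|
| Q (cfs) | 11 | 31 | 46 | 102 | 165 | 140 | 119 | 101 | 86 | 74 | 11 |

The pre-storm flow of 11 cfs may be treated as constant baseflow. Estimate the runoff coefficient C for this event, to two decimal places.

ΣQ_DR = 765.0 cfs; V = ΣQ_DR·Δt = 4.131 × 10^6 ft³.
Runoff depth d = V / A = 0.5438 in.
C = d / P = 0.5438 / 2.68 = 0.20.

C ≈ 0.20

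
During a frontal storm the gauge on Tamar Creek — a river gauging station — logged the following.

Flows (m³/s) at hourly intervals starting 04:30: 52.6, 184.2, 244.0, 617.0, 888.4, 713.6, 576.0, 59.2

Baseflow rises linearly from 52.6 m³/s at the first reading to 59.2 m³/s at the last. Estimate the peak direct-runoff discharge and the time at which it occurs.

Subtracting baseflow gives direct-runoff ordinates: 0.00, 130.66, 189.51, 561.57, 832.03, 656.29, 517.74, 0.00 m³/s.
The maximum is 832.03 m³/s, occurring at the reading for t = 08:30.

Q_p = 832.03 m³/s at t = 08:30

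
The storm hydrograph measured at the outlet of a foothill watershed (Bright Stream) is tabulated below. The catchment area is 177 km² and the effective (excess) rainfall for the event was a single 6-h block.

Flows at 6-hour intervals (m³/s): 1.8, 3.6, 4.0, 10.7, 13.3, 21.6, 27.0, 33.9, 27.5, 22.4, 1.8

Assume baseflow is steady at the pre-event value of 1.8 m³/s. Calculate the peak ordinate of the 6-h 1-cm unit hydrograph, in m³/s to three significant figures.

U_p ≈ 17.8 m³/s

Direct runoff: 0.0, 1.8, 2.2, 8.9, 11.5, 19.8, 25.2, 32.1, 25.7, 20.6, 0.0 m³/s; ΣQ_DR = 147.8 m³/s, peak = 32.1 m³/s.
Runoff depth d = ΣQ_DR·Δt / A = 147.8 × 21600 / (177 km²) = 18.04 mm.
The 1-cm UH is the DRH scaled by (10 mm)/d, so U_p = 32.1 × 10/18.04 = 17.8 m³/s.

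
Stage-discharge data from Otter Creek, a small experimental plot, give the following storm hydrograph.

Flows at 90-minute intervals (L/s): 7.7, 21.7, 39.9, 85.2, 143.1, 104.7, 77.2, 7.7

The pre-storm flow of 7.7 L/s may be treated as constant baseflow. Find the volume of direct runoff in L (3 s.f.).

Direct-runoff ordinates (Q − Q_b): 0.0, 14.0, 32.2, 77.5, 135.4, 97.0, 69.5, 0.0 L/s.
ΣQ_DR = 425.6 L/s.
With Δt = 1.5 h = 5400 s, V = ΣQ_DR · Δt = 425.6 × 5400 = 2.30 × 10^6 L.

V ≈ 2.30 × 10^6 L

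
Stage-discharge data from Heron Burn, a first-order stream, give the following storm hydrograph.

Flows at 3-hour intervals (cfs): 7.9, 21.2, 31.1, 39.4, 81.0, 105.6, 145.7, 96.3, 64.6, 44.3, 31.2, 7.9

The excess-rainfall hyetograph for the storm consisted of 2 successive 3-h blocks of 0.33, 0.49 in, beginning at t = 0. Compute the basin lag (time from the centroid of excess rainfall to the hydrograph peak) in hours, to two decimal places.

Centroid of excess rainfall: t_c = Σ P_i·t̄_i / ΣP_i = 3.2927 h (block centres at 1.5, 4.5 h).
Hydrograph peak occurs at t = 18 h, so basin lag t_L = 18 − 3.2927 = 14.71 h.

t_L ≈ 14.71 h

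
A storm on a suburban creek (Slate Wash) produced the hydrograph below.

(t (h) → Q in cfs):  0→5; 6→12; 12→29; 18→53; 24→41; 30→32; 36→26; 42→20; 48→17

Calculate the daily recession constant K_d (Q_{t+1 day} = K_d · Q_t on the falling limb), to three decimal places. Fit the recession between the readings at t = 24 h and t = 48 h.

Between t = 24 h and t = 48 h the flow falls from 41 to 17 cfs over 4×6 h = 24 h.
Per-interval ratio K = (17/41)^(1/4) = 0.8024; K_d = K^(24/6) = 0.415.

K_d ≈ 0.415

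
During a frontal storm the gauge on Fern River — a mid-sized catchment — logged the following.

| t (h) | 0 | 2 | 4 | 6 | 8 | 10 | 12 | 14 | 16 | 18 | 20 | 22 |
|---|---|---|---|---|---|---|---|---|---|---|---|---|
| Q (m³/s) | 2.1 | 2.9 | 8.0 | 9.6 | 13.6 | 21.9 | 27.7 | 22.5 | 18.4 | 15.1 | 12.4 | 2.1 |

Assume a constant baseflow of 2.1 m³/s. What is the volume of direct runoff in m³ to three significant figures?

V ≈ 9.44 × 10^5 m³

Direct-runoff ordinates (Q − Q_b): 0.0, 0.8, 5.9, 7.5, 11.5, 19.8, 25.6, 20.4, 16.3, 13.0, 10.3, 0.0 m³/s.
ΣQ_DR = 131.1 m³/s.
With Δt = 2 h = 7200 s, V = ΣQ_DR · Δt = 131.1 × 7200 = 9.44 × 10^5 m³.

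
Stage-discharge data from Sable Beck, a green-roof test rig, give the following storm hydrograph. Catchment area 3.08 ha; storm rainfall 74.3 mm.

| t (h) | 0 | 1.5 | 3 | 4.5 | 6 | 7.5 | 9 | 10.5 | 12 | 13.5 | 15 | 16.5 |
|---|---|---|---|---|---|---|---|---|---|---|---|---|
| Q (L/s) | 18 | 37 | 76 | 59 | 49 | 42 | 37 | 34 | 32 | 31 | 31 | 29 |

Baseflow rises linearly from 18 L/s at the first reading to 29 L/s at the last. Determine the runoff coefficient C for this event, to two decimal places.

C ≈ 0.46

ΣQ_DR = 193.0 L/s; V = ΣQ_DR·Δt = 1.042 × 10^6 L.
Runoff depth d = V / A = 33.84 mm.
C = d / P = 33.84 / 74.3 = 0.46.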